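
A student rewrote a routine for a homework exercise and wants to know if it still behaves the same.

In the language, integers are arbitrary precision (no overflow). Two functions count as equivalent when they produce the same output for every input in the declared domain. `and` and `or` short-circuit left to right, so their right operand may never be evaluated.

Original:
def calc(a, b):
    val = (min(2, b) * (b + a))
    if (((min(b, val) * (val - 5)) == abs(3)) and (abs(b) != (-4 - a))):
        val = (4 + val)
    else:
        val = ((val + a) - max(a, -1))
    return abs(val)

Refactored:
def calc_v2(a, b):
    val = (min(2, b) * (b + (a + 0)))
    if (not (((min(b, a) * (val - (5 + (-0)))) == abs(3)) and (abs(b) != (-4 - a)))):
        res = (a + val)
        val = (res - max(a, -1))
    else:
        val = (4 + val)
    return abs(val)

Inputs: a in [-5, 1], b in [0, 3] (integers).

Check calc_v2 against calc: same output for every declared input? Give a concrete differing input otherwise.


The rewrite breaks on a=-1, b=2, where the results are 2 and 6.
calc: val becomes 2; next (((min(b, val) * (val - 5)) == abs(3)) and (abs(b) != (-4 - a))) evaluates to false; next val becomes 2; next final value 2
calc_v2: val becomes 2; next (not (((min(b, a) * (val - (5 + (-0)))) == abs(3)) and (abs(b) != (-4 - a)))) evaluates to false; next val becomes 6; next final value 6
verdict: not equivalent; witness: a=-1, b=2


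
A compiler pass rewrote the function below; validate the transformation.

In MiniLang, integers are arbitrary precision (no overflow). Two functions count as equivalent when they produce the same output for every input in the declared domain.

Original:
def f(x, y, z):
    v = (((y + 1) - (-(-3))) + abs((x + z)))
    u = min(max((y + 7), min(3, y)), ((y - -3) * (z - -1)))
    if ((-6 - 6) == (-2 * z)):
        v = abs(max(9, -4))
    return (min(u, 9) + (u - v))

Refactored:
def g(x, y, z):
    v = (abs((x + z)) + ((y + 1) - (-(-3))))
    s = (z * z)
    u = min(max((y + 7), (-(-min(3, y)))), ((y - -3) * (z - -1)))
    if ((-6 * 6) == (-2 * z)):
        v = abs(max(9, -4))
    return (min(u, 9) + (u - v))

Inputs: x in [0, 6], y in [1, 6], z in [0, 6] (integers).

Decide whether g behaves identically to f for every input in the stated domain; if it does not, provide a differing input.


These are not equivalent — on x=0, y=1, z=6 the outputs split (7 vs 11).
f: v becomes 5; next u becomes 8; next ((-6 - 6) == (-2 * z)) evaluates to true; next v becomes 9; next final value 7
g: v becomes 5; next s becomes 36; next u becomes 8; next ((-6 * 6) == (-2 * z)) evaluates to false; next final value 11
verdict: not equivalent; witness: x=0, y=1, z=6


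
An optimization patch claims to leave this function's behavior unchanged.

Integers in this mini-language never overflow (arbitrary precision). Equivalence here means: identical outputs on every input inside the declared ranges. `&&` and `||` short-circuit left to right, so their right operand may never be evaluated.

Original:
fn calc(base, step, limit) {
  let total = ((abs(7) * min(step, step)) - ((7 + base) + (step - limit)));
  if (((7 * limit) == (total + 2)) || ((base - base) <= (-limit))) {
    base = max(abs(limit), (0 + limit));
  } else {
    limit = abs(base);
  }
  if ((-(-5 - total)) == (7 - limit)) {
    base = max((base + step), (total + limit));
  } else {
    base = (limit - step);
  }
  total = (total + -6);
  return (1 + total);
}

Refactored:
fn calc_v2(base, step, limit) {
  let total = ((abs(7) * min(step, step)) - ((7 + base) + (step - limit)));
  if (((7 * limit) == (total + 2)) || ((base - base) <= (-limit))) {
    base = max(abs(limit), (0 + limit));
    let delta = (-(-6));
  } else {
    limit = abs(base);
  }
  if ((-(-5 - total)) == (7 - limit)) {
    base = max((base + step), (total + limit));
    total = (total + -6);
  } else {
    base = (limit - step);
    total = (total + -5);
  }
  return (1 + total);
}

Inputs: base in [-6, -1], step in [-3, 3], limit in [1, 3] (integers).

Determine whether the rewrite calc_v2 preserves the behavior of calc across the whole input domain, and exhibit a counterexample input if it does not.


Try base=-6, step=-3, limit=1.
calc: total := -18 | (((7 * limit) == (total + 2)) || ((base - base) <= (-limit))): false | limit := 6 | ((-(-5 - total)) == (7 - limit)): false | base := 9 | total := -24 | result -23
calc_v2: total := -18 | (((7 * limit) == (total + 2)) || ((base - base) <= (-limit))): false | limit := 6 | ((-(-5 - total)) == (7 - limit)): false | base := 9 | total := -23 | result -22
-23 vs -22 — the two versions disagree here.
verdict: not equivalent; witness: base=-6, step=-3, limit=1


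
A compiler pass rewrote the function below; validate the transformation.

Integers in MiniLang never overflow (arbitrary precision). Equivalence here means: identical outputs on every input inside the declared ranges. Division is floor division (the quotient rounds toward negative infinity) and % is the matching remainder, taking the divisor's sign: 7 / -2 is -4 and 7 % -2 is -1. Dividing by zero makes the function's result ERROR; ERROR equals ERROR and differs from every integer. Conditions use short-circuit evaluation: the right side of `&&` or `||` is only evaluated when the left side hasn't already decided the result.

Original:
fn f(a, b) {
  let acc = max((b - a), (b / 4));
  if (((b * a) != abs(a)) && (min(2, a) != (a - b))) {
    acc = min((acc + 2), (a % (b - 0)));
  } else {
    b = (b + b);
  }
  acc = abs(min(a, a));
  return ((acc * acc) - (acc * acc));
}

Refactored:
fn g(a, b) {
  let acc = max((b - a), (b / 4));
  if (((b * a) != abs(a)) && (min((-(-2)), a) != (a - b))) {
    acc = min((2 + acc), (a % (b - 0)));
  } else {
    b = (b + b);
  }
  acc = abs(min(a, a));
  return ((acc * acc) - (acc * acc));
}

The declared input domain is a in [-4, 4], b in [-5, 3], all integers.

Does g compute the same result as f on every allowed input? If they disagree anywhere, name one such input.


Behavior is preserved: although same computation, different form, the outputs never diverge.
One worked example (a=3, b=1) — f: acc := 0 | (((b * a) != abs(a)) && (min(2, a) != (a - b))): false | b := 2 | acc := 3 | result 0; g: acc := 0 | (((b * a) != abs(a)) && (min((-(-2)), a) != (a - b))): false | b := 2 | acc := 3 | result 0; agreement on 0.
Checked all 81 inputs in the declared domain: the outputs agree on every one.
verdict: equivalent


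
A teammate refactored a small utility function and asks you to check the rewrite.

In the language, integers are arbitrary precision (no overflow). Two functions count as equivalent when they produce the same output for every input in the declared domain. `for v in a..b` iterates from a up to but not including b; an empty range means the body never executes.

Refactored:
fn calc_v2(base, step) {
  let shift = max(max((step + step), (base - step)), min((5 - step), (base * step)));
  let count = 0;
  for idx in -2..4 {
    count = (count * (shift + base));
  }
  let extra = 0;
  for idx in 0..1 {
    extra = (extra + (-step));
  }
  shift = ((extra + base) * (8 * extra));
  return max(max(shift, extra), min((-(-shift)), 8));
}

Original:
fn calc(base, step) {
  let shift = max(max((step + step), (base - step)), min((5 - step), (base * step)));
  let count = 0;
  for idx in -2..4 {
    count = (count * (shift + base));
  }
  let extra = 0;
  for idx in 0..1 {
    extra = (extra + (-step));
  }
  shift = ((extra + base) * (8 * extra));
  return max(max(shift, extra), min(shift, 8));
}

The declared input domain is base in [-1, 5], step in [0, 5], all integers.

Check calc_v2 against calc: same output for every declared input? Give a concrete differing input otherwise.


Behavior is preserved: although same computation, different form, the outputs never diverge.
Tracing base=2, step=2: calc: shift := 4 | count := 0 | iter idx=-2: | count := 0 | iter idx=-1: | count := 0 | iter idx=0: | count := 0 | iter idx=1: | count := 0 | iter idx=2: | count := 0 | iter idx=3: | count := 0 | extra := 0 | iter idx=0: | extra := -2 | shift := 0 | result 0 | calc_v2: shift := 4 | count := 0 | iter idx=-2: | count := 0 | iter idx=-1: | count := 0 | iter idx=0: | count := 0 | iter idx=1: | count := 0 | iter idx=2: | count := 0 | iter idx=3: | count := 0 | extra := 0 | iter idx=0: | extra := -2 | shift := 0 | result 0 — matching result 0.
An exhaustive pass over the 42 declared inputs shows identical outputs.
verdict: equivalent


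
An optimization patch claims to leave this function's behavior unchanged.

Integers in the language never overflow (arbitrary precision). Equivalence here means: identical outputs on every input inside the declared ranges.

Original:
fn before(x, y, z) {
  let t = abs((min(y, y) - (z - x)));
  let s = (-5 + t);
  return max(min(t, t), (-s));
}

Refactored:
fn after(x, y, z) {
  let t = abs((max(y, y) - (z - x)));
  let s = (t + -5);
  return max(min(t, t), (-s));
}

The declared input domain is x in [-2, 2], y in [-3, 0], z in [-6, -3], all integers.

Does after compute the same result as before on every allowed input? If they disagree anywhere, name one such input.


Equivalent. Although `min(y, y)` became `max(y, y)`, no input in the stated domain can expose it.
Across all 80 domain points the two functions coincide.
As a probe, take x=0, y=-3, z=-6: before runs t=3, then s=-2, then returns 3; after runs t=3, then s=-2, then returns 3; both end at 3.
verdict: equivalent


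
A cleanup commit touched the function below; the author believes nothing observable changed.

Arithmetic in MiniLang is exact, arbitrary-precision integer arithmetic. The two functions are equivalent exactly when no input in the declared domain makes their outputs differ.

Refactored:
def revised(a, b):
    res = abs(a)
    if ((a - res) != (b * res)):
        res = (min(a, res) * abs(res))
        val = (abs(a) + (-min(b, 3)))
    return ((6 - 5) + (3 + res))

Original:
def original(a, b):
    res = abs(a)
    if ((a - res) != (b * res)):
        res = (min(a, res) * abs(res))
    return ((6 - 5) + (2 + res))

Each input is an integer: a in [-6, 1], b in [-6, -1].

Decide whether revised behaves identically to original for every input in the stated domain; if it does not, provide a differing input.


Consider the input a=-6, b=-6.
original: res = 6; ((a - res) != (b * res)) -> true; res = -36; return -33
revised: res = 6; ((a - res) != (b * res)) -> true; res = -36; val = 12; return -32
-33 vs -32 — the two versions disagree here.
verdict: not equivalent; witness: a=-6, b=-6


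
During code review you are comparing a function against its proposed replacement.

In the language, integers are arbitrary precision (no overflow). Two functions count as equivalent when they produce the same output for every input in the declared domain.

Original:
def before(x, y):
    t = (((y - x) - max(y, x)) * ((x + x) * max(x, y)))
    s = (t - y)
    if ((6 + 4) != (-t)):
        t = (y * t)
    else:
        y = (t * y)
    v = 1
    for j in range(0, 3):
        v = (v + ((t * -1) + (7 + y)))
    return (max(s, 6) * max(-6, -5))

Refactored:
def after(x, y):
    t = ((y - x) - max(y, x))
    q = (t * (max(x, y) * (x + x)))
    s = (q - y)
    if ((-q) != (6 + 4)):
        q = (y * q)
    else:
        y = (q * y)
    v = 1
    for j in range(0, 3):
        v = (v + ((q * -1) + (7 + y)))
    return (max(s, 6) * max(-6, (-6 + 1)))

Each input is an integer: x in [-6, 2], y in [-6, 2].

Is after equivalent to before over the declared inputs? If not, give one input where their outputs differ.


The two versions differ — the changes include arithmetic usage differs, plus statement counts differ, plus local variable names differ, plus constant usage differs.
Tracing x=-3, y=-3: before: t = 54; s = 57; ((6 + 4) != (-t)) -> true; t = -162; v = 1; [j=0]; v = 167; [j=1]; v = 333; [j=2]; v = 499; return -285 | after: t = 3; q = 54; s = 57; ((-q) != (6 + 4)) -> true; q = -162; v = 1; [j=0]; v = 167; [j=1]; v = 333; [j=2]; v = 499; return -285 — matching result -285.
An exhaustive pass over the 81 declared inputs shows identical outputs.
verdict: equivalent


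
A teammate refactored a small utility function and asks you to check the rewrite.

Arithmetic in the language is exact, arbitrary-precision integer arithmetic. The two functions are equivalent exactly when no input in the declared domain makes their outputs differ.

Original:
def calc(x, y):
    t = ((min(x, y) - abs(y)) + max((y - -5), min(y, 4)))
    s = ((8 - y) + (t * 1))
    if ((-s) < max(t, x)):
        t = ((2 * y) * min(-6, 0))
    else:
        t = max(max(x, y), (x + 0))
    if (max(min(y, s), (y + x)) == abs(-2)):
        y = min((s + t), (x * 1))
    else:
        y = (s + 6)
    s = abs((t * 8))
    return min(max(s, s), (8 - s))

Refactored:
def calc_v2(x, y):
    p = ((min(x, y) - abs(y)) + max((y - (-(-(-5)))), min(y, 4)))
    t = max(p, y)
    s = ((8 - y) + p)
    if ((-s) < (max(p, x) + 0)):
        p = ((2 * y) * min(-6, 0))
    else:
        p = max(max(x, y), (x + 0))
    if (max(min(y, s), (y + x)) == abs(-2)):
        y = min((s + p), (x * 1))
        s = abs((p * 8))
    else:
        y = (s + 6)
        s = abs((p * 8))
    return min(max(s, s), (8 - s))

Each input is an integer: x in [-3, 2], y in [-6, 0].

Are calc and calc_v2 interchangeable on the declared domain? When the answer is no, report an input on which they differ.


The two versions differ — the changes include statement counts differ; also min/max/abs usage differs; also local variable names differ; also constant usage differs; also arithmetic usage differs.
Tracing x=1, y=0: calc: t becomes 5; next s becomes 13; next ((-s) < max(t, x)) evaluates to true; next t becomes 0; next (max(min(y, s), (y + x)) == abs(-2)) evaluates to false; next y becomes 19; next s becomes 0; next final value 0 | calc_v2: p becomes 5; next t becomes 5; next s becomes 13; next ((-s) < (max(p, x) + 0)) evaluates to true; next p becomes 0; next (max(min(y, s), (y + x)) == abs(-2)) evaluates to false; next y becomes 19; next s becomes 0; next final value 0 — matching result 0.
Sweeping the whole domain (42 inputs) finds no disagreement.
verdict: equivalent


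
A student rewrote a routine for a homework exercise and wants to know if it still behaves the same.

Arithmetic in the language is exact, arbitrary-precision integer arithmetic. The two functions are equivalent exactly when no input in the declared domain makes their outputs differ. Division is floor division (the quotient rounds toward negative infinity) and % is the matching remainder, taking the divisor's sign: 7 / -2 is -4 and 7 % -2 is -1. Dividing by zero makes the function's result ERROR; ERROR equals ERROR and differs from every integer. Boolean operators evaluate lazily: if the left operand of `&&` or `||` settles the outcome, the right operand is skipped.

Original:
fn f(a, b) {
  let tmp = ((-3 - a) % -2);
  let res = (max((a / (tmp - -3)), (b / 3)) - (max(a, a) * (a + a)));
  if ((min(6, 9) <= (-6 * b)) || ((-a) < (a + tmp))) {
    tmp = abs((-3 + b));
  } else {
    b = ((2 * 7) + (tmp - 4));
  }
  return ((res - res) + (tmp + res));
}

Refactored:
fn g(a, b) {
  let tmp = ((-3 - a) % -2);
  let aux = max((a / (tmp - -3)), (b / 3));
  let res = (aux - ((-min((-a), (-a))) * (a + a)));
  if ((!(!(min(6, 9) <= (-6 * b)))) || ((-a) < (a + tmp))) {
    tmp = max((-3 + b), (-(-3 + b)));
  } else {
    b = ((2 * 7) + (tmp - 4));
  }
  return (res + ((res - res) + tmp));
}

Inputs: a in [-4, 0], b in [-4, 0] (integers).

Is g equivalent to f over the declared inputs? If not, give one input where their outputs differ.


This is a faithful refactor — local variable names differ, plus arithmetic usage differs, plus statement counts differ, plus boolean connective usage differs, plus min/max/abs usage differs, plus constant usage differs, but the computed results match everywhere.
Spot check at a=-4, b=-2 — f: tmp := -1 | res := -33 | ((min(6, 9) <= (-6 * b)) || ((-a) < (a + tmp))): true | tmp := 5 | result -28. g: tmp := -1 | aux := -1 | res := -33 | ((!(!(min(6, 9) <= (-6 * b)))) || ((-a) < (a + tmp))): true | tmp := 5 | result -28. Both give -28.
Across all 25 domain points the two functions coincide.
verdict: equivalent


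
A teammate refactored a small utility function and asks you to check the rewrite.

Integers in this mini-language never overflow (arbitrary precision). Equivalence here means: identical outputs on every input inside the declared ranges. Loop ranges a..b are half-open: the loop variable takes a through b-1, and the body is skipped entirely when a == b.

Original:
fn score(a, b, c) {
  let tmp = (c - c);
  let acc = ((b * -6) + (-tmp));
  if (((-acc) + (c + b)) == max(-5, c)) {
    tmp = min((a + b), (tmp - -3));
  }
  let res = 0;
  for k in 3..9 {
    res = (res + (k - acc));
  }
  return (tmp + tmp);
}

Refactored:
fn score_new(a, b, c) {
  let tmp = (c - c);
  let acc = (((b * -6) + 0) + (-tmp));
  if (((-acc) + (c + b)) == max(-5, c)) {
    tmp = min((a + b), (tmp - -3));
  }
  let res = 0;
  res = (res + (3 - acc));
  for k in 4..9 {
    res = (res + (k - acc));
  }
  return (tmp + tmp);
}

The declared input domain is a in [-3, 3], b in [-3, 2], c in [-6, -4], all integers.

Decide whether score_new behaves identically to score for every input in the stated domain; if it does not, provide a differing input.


This is a faithful refactor — loop structure differs, plus constant usage differs, plus arithmetic usage differs, plus statement counts differ, but the computed results match everywhere.
As a probe, take a=0, b=-1, c=-5: score runs tmp=0, then acc=6, then (((-acc) + (c + b)) == max(-5, c)) is false, then res=0, then (k=3), then res=-3, then (k=4), then res=-5, then (k=5), then res=-6, then (k=6), then res=-6, then (k=7), then res=-5, then (k=8), then res=-3, then returns 0; score_new runs tmp=0, then acc=6, then (((-acc) + (c + b)) == max(-5, c)) is false, then res=0, then res=-3, then (k=4), then res=-5, then (k=5), then res=-6, then (k=6), then res=-6, then (k=7), then res=-5, then (k=8), then res=-3, then returns 0; both end at 0.
Every one of the 126 inputs gives matching results.
verdict: equivalent


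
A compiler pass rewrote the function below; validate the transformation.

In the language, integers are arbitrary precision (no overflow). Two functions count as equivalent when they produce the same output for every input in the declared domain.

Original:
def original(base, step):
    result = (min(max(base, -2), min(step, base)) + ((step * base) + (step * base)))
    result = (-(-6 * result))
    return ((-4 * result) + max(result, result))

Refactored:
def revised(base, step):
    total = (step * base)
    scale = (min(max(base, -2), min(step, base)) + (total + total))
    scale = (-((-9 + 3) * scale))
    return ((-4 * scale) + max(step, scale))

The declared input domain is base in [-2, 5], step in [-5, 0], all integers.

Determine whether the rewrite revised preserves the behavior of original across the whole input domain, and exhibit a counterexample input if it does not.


These are not equivalent — on base=-2, step=0 the outputs split (36 vs 48).
original: result=-2, then result=-12, then returns 36
revised: total=0, then scale=-2, then scale=-12, then returns 48
verdict: not equivalent; witness: base=-2, step=0


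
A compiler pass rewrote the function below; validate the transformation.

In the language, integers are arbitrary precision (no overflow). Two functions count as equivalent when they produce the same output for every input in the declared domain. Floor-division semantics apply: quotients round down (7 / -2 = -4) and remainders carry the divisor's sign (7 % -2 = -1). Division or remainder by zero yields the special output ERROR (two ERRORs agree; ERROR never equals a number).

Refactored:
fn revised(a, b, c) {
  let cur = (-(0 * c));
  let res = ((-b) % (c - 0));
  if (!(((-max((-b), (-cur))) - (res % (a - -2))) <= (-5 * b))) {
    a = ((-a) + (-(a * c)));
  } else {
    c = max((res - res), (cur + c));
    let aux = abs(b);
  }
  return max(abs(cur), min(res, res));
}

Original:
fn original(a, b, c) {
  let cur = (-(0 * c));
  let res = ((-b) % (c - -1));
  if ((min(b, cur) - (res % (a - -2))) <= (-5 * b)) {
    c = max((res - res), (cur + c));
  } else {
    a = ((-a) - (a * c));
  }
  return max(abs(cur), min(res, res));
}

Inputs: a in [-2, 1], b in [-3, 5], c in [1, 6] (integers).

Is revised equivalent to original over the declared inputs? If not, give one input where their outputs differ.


There is a counterexample at a=-1, b=-3, c=1: 1 on one side, 0 on the other.
original: cur := 0 | res := 1 | ((min(b, cur) - (res % (a - -2))) <= (-5 * b)): true | c := 1 | result 1
revised: cur := 0 | res := 0 | (!(((-max((-b), (-cur))) - (res % (a - -2))) <= (-5 * b))): false | c := 1 | aux := 3 | result 0
verdict: not equivalent; witness: a=-1, b=-3, c=1


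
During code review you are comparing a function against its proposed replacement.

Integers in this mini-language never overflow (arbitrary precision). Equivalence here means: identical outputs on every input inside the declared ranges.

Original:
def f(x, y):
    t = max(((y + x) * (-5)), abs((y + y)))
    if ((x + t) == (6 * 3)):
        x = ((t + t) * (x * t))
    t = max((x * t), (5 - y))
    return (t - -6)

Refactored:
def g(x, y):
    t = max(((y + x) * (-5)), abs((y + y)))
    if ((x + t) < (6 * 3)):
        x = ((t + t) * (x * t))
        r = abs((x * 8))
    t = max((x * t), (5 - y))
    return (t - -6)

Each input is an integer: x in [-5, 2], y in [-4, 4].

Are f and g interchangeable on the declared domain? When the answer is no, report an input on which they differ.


On input x=1, y=-4, f returns 21 while g returns 6756.
verdict: not equivalent; witness: x=1, y=-4


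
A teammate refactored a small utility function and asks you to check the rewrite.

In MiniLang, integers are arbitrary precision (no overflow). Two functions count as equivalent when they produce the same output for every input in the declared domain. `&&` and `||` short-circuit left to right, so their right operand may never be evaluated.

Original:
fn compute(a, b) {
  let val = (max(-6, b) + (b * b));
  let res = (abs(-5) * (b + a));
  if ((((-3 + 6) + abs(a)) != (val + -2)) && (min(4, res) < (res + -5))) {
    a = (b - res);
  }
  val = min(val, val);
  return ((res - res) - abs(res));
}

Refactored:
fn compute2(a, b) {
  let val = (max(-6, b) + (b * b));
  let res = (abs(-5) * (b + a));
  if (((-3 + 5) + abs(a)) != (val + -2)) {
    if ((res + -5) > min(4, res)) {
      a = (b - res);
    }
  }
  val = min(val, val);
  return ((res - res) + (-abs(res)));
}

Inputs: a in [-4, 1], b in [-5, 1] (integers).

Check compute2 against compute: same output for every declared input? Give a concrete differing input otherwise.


Equivalent. The one real change (`6` became `5`) has no effect anywhere in the declared ranges.
An exhaustive pass over the 42 declared inputs shows identical outputs.
As a probe, take a=-2, b=-5: compute runs val becomes 20; next res becomes -35; next ((((-3 + 6) + abs(a)) != (val + -2)) && (min(4, res) < (res + -5))) evaluates to false; next val becomes 20; next final value -35; compute2 runs val becomes 20; next res becomes -35; next (((-3 + 5) + abs(a)) != (val + -2)) evaluates to true; next ((res + -5) > min(4, res)) evaluates to false; next val becomes 20; next final value -35; both end at -35.
verdict: equivalent


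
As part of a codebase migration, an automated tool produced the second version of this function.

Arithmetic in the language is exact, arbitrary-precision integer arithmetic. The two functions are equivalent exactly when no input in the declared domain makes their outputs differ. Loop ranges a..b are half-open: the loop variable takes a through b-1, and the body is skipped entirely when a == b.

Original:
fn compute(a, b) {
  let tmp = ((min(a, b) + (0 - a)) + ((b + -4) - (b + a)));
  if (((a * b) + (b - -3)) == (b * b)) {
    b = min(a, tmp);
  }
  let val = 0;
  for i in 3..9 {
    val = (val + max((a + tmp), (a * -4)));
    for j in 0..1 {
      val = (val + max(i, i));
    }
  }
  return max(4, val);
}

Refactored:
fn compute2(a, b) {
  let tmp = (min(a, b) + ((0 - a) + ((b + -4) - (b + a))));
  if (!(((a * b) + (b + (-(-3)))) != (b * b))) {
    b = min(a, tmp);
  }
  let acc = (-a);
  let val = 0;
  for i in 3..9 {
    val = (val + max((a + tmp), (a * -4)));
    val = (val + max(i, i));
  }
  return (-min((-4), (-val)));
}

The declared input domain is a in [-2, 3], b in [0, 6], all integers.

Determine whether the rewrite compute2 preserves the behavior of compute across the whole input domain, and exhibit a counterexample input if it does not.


The two are interchangeable: loop structure differs; also comparison usage differs; also local variable names differ; also min/max/abs usage differs; also arithmetic usage differs; also boolean connective usage differs, and every declared input agrees.
Tracing a=-2, b=5: compute: tmp := -2 | (((a * b) + (b - -3)) == (b * b)): false | val := 0 | iter i=3: | val := 8 | iter j=0: | val := 11 | iter i=4: | val := 19 | iter j=0: | val := 23 | iter i=5: | val := 31 | iter j=0: | val := 36 | iter i=6: | val := 44 | iter j=0: | val := 50 | iter i=7: | val := 58 | iter j=0: | val := 65 | iter i=8: | val := 73 | iter j=0: | val := 81 | result 81 | compute2: tmp := -2 | (!(((a * b) + (b + (-(-3)))) != (b * b))): false | acc := 2 | val := 0 | iter i=3: | val := 8 | val := 11 | iter i=4: | val := 19 | val := 23 | iter i=5: | val := 31 | val := 36 | iter i=6: | val := 44 | val := 50 | iter i=7: | val := 58 | val := 65 | iter i=8: | val := 73 | val := 81 | result 81 — matching result 81.
Checked all 42 inputs in the declared domain: the outputs agree on every one.
verdict: equivalent


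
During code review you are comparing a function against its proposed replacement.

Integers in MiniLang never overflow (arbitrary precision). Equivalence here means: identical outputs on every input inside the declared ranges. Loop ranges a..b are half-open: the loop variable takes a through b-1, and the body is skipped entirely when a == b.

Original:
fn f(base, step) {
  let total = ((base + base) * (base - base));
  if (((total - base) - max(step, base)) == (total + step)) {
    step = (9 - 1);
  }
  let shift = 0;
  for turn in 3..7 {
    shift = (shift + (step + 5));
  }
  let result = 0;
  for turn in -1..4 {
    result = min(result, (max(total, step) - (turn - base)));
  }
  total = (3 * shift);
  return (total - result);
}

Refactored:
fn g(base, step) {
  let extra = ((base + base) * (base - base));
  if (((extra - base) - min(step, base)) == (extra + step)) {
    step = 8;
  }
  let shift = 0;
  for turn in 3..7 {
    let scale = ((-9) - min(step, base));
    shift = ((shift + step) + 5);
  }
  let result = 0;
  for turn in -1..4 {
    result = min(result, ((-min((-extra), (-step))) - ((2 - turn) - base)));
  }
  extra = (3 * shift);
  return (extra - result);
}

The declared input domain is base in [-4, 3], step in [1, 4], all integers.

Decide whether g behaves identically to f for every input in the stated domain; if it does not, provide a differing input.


These are not equivalent — on base=-4, step=2 the outputs split (156 vs 89).
f: total = 0; (((total - base) - max(step, base)) == (total + step)) -> true; step = 8; shift = 0; [turn=3]; shift = 13; [turn=4]; shift = 26; [turn=5]; shift = 39; [turn=6]; shift = 52; result = 0; [turn=-1]; result = 0; [turn=0]; result = 0; [turn=1]; result = 0; [turn=2]; result = 0; [turn=3]; result = 0; total = 156; return 156
g: extra = 0; (((extra - base) - min(step, base)) == (extra + step)) -> false; shift = 0; [turn=3]; scale = -5; shift = 7; [turn=4]; scale = -5; shift = 14; [turn=5]; scale = -5; shift = 21; [turn=6]; scale = -5; shift = 28; result = 0; [turn=-1]; result = -5; [turn=0]; result = -5; [turn=1]; result = -5; [turn=2]; result = -5; [turn=3]; result = -5; extra = 84; return 89
verdict: not equivalent; witness: base=-4, step=2


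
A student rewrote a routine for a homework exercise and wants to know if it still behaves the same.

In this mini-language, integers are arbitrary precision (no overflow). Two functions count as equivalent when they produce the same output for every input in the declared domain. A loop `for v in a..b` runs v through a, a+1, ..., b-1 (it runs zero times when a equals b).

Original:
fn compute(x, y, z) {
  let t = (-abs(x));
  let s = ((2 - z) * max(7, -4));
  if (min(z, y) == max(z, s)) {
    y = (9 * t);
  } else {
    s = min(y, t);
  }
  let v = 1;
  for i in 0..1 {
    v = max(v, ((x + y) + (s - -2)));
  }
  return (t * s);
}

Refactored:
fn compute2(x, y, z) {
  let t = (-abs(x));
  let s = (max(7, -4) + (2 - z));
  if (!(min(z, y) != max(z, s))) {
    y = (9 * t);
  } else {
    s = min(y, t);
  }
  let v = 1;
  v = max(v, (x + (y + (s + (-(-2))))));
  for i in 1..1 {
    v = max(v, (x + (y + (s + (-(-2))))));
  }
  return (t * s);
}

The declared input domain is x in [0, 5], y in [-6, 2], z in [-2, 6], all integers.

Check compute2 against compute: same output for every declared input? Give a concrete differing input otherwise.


Try x=1, y=2, z=2.
compute: t=-1, then s=0, then (min(z, y) == max(z, s)) is true, then y=-9, then v=1, then (i=0), then v=1, then returns 0
compute2: t=-1, then s=7, then (!(min(z, y) != max(z, s))) is false, then s=-1, then v=1, then v=4, then the loop over i runs zero times, then returns 1
0 vs 1 — the two versions disagree here.
verdict: not equivalent; witness: x=1, y=2, z=2


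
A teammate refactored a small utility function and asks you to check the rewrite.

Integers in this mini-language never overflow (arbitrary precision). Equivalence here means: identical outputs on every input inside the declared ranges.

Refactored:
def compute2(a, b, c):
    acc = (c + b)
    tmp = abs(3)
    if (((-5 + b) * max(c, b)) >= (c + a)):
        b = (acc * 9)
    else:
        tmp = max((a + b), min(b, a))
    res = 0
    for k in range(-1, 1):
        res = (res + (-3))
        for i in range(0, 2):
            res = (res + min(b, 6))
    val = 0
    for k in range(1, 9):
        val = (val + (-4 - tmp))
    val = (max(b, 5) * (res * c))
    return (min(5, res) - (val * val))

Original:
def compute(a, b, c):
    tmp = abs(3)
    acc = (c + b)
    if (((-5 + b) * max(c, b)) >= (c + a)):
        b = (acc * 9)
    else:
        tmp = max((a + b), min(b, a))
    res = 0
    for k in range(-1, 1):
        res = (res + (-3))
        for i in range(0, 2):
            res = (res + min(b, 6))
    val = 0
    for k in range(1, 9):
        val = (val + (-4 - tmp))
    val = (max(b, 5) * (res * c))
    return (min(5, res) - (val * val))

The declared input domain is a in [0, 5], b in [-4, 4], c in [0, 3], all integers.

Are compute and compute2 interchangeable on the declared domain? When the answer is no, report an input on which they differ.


The two versions differ — the changes include same computation, different form.
Spot check at a=5, b=4, c=2 — compute: tmp = 3; acc = 6; (((-5 + b) * max(c, b)) >= (c + a)) -> false; tmp = 9; res = 0; [k=-1]; res = -3; [i=0]; res = 1; [i=1]; res = 5; [k=0]; res = 2; [i=0]; res = 6; [i=1]; res = 10; val = 0; [k=1]; val = -13; [k=2]; val = -26; [k=3]; val = -39; [k=4]; val = -52; [k=5]; val = -65; [k=6]; val = -78; [k=7]; val = -91; [k=8]; val = -104; val = 100; return -9995. compute2: acc = 6; tmp = 3; (((-5 + b) * max(c, b)) >= (c + a)) -> false; tmp = 9; res = 0; [k=-1]; res = -3; [i=0]; res = 1; [i=1]; res = 5; [k=0]; res = 2; [i=0]; res = 6; [i=1]; res = 10; val = 0; [k=1]; val = -13; [k=2]; val = -26; [k=3]; val = -39; [k=4]; val = -52; [k=5]; val = -65; [k=6]; val = -78; [k=7]; val = -91; [k=8]; val = -104; val = 100; return -9995. Both give -9995.
Sweeping the whole domain (216 inputs) finds no disagreement.
verdict: equivalent


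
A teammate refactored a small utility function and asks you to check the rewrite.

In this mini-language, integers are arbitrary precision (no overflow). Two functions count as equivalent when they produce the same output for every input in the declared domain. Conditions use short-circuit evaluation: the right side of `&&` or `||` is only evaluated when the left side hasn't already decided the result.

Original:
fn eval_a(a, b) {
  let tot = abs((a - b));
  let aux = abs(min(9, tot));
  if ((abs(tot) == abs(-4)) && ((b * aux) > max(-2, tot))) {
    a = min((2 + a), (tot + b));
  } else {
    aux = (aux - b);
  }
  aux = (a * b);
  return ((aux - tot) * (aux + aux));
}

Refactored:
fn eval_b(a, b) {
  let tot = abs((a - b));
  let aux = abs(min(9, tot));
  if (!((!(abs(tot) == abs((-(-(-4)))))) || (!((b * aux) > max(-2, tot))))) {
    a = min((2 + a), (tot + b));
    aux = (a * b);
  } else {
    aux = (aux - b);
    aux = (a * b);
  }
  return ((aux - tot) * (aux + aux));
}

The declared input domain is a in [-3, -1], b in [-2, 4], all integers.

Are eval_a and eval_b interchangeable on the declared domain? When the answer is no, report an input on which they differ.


The two are interchangeable: statement counts differ; arithmetic usage differs; boolean connective usage differs, and every declared input agrees.
One worked example (a=-2, b=1) — eval_a: tot=3, then aux=3, then ((abs(tot) == abs(-4)) && ((b * aux) > max(-2, tot))) is false, then aux=2, then aux=-2, then returns 20; eval_b: tot=3, then aux=3, then (!((!(abs(tot) == abs((-(-(-4)))))) || (!((b * aux) > max(-2, tot))))) is false, then aux=2, then aux=-2, then returns 20; agreement on 20.
Sweeping the whole domain (21 inputs) finds no disagreement.
verdict: equivalent


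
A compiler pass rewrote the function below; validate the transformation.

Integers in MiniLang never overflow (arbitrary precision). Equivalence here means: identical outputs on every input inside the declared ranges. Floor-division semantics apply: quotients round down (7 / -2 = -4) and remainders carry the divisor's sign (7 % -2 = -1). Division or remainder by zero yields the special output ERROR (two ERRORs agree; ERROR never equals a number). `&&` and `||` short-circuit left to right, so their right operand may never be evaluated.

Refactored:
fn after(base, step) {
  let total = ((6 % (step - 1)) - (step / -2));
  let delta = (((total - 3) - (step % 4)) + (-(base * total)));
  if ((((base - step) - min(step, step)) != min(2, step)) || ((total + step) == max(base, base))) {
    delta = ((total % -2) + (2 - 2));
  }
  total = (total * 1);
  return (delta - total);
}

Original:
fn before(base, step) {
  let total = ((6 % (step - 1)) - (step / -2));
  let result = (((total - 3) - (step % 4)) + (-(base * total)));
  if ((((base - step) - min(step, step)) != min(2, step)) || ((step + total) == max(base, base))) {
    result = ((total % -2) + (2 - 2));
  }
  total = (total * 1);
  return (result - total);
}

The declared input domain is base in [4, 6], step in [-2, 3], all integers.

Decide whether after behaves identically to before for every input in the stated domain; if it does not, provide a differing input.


Reading the diff, among the changes: local variable names differ.
One worked example (base=5, step=1) — before: hits division by zero so the output is ERROR; after: hits division by zero so the output is ERROR; agreement on ERROR.
Across all 18 domain points the two functions coincide.
verdict: equivalent


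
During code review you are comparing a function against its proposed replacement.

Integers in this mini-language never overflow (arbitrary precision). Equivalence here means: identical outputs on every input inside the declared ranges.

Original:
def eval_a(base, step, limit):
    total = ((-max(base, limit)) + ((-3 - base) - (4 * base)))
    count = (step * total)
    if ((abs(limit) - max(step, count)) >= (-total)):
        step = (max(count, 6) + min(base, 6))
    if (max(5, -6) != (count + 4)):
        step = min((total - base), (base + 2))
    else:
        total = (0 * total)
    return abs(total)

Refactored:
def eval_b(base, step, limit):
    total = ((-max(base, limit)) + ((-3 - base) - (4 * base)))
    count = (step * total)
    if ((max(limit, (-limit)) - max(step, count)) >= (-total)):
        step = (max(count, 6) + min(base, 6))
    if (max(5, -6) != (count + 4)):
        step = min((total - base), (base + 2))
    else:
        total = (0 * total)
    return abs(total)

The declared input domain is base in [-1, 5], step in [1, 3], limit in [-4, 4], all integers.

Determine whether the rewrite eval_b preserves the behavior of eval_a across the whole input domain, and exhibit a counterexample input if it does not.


Equivalent — the differences include min/max/abs usage differs, yet no declared input distinguishes the two.
As a probe, take base=3, step=3, limit=0: eval_a runs total = -21; count = -63; ((abs(limit) - max(step, count)) >= (-total)) -> false; (max(5, -6) != (count + 4)) -> true; step = -24; return 21; eval_b runs total = -21; count = -63; ((max(limit, (-limit)) - max(step, count)) >= (-total)) -> false; (max(5, -6) != (count + 4)) -> true; step = -24; return 21; both end at 21.
Every one of the 189 inputs gives matching results.
verdict: equivalent


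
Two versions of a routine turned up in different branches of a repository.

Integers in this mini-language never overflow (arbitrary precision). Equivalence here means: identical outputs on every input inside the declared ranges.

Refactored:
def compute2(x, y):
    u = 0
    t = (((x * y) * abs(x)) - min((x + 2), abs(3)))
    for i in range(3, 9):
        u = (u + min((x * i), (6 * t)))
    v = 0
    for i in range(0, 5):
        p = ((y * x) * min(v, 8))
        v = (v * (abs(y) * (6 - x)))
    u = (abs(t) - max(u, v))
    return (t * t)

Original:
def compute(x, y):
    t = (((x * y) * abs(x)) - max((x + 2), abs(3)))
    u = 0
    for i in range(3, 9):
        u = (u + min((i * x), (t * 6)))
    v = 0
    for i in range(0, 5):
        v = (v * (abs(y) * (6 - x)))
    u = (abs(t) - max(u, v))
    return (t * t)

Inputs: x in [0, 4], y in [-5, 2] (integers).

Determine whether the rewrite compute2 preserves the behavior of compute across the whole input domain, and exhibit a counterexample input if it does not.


Try x=0, y=-5.
compute: t := -3 | u := 0 | iter i=3: | u := -18 | iter i=4: | u := -36 | iter i=5: | u := -54 | iter i=6: | u := -72 | iter i=7: | u := -90 | iter i=8: | u := -108 | v := 0 | iter i=0: | v := 0 | iter i=1: | v := 0 | iter i=2: | v := 0 | iter i=3: | v := 0 | iter i=4: | v := 0 | u := 3 | result 9
compute2: u := 0 | t := -2 | iter i=3: | u := -12 | iter i=4: | u := -24 | iter i=5: | u := -36 | iter i=6: | u := -48 | iter i=7: | u := -60 | iter i=8: | u := -72 | v := 0 | iter i=0: | p := 0 | v := 0 | iter i=1: | p := 0 | v := 0 | iter i=2: | p := 0 | v := 0 | iter i=3: | p := 0 | v := 0 | iter i=4: | p := 0 | v := 0 | u := 2 | result 4
9 != 4, so the rewrite changes behavior.
verdict: not equivalent; witness: x=0, y=-5


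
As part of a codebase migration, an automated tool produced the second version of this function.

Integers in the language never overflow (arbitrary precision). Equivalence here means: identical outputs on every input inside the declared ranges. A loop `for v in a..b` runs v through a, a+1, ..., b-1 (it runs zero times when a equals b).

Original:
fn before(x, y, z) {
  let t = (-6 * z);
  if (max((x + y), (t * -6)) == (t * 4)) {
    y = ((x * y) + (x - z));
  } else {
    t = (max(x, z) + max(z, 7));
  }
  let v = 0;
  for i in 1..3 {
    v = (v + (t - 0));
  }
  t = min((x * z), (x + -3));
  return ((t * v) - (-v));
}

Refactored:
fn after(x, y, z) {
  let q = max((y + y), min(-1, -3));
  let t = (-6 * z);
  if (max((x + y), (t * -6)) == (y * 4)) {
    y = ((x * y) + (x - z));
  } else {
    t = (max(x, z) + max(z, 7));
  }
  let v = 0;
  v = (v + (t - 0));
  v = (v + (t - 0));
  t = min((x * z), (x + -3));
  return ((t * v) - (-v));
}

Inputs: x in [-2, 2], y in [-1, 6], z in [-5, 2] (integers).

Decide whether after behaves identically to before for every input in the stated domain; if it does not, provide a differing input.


On input x=-2, y=-1, z=0, before returns 0 while after returns -56.
verdict: not equivalent; witness: x=-2, y=-1, z=0


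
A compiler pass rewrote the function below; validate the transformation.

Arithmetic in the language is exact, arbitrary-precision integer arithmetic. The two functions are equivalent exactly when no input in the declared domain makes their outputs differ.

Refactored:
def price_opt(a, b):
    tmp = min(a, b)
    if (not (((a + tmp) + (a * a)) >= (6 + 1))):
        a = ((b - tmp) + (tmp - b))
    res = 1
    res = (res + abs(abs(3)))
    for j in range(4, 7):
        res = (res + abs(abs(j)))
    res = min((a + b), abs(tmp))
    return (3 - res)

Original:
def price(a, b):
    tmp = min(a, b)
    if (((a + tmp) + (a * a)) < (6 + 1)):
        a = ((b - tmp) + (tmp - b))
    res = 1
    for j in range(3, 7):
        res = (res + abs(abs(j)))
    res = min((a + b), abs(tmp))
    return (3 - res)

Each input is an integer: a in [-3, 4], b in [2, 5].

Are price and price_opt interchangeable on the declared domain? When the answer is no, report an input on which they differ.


Side by side, the visible changes include: loop structure differs; and arithmetic usage differs; and comparison usage differs; and statement counts differ; and boolean connective usage differs; and constant usage differs; and min/max/abs usage differs.
One worked example (a=-2, b=2) — price: tmp := -2 | (((a + tmp) + (a * a)) < (6 + 1)): true | a := 0 | res := 1 | iter j=3: | res := 4 | iter j=4: | res := 8 | iter j=5: | res := 13 | iter j=6: | res := 19 | res := 2 | result 1; price_opt: tmp := -2 | (not (((a + tmp) + (a * a)) >= (6 + 1))): true | a := 0 | res := 1 | res := 4 | iter j=4: | res := 8 | iter j=5: | res := 13 | iter j=6: | res := 19 | res := 2 | result 1; agreement on 1.
Sweeping the whole domain (32 inputs) finds no disagreement.
verdict: equivalent
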